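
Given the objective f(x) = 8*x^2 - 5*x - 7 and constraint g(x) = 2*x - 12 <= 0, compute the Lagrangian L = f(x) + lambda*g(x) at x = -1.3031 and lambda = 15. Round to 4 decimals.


Step 1: Evaluate f(x).
f(-1.3031) = 8*(-1.3031)^2 - 5*(-1.3031) - 7 = 13.1001
Step 2: Evaluate g(x).
g(-1.3031) = 2*-1.3031 - 12 = -14.6062
Step 3: Compute Lagrangian.
L = 13.1001 + 15*-14.6062 = -205.9929


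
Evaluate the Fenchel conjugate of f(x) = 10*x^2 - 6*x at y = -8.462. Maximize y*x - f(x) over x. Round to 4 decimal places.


f*(y) = sup_x {y*x - a*x^2 - b*x} = sup_x {(y-b)*x - a*x^2}
FOC: (y - b) - 2a*x = 0 => x* = (y - b)/(2a)
x* = (-8.462 + 6)/(2*10) = -0.1231
f*(-8.462) = (y-b)^2/(4a) = (-8.462 + 6)^2/(4*10)
= 6.0614/40 = 0.1515


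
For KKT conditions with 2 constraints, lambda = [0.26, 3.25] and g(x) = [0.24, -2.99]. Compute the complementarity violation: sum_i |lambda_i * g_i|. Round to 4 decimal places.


KKT complementary slackness check:
lambda_1 * g_1 = 0.26 * 0.24 = 0.0624
lambda_2 * g_2 = 3.25 * -2.99 = -9.7175
Total violation = 0.0624 + 9.7175 = 9.7799


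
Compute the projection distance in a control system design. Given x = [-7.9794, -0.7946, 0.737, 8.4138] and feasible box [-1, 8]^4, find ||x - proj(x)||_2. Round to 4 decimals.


Project each component onto [-1, 8].
clip(-7.9794) = -1.0, clip(-0.7946) = -0.7946, clip(0.737) = 0.737, clip(8.4138) = 8.0
Projection = [-1.0, -0.7946, 0.737, 8.0]
Squared diffs: [48.712, 0.0, 0.0, 0.1712]
Distance = sqrt(48.8832) = 6.9917


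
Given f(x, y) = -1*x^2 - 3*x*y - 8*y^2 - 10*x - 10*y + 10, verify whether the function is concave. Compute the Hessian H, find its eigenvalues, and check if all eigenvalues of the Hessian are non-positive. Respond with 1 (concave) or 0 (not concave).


The Hessian of f(x,y) = -1*x^2 - 3*x*y - 8*y^2 - 10*x - 10*y + 10 is:
H = [[-2, -3], [-3, -16]]
Trace = -2 - 16 = -18
Determinant = -2*-16 - (-3)^2 = 23
Discriminant = (-18)^2 - 4*23 = 232.0
Eigenvalues: lambda_1 = -16.6158, lambda_2 = -1.3842
The function is concave.

1


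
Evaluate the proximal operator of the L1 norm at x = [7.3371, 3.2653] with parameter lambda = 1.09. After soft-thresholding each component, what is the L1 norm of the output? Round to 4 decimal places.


Soft-thresholding with lambda = 1.09:
prox(7.3371) = sign(7.3371)*max(|7.3371| - 1.09, 0) = 6.2471
prox(3.2653) = sign(3.2653)*max(|3.2653| - 1.09, 0) = 2.1753
prox(x) = [6.2471, 2.1753]
||prox(x)||_1 = 6.2471 + 2.1753 = 8.4224


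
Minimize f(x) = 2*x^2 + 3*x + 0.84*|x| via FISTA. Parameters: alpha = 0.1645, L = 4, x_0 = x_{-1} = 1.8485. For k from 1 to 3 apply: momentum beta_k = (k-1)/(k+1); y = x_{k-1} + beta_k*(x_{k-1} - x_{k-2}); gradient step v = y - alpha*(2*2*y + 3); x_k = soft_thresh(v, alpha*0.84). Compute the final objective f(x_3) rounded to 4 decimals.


FISTA on f(x) = 2*x^2 + 3*x + 0.84*|x|
L = 4, alpha = 0.1645
Iteration 1: beta = 0.0, y = 1.8485 + 0.0*(1.8485 - 1.8485) = 1.8485
  grad(y) = 10.394, v = y - alpha*grad = 0.1387
  prox(v) = soft_thresh(0.1387, 0.1382) = 0.0005
Iteration 2: beta = 0.3333, y = 0.0005 + 0.3333*(0.0005 - 1.8485) = -0.6155
  grad(y) = 0.538, v = y - alpha*grad = -0.704
  prox(v) = soft_thresh(-0.704, 0.1382) = -0.5658
Iteration 3: beta = 0.5, y = -0.5658 + 0.5*(-0.5658 - 0.0005) = -0.849
  grad(y) = -0.3959, v = y - alpha*grad = -0.7839
  prox(v) = soft_thresh(-0.7839, 0.1382) = -0.6457
f(x_3) = 2*(-0.6457)^2 + 3*(-0.6457) + 0.84*|-0.6457| = -0.5609


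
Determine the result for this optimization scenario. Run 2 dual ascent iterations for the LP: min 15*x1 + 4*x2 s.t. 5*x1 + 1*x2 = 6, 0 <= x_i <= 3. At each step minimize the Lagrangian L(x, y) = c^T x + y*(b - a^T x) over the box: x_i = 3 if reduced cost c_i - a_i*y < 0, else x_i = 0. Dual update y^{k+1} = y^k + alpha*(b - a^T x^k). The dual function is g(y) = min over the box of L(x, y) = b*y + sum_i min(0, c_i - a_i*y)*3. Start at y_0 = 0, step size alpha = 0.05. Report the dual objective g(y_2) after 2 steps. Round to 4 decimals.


Dual ascent for LP: min 15*x1 + 4*x2, 5*x1 + 1*x2 = 6, 0 <= x_i <= 3
Step 1: y^k = 0.0, reduced costs: (15.0, 4.0)
  x^k = (0.0, 0.0), subgradient = b - a^T x = 6.0
  y^{k+1} = 0.0 + 0.05*6.0 = 0.3
Step 2: y^k = 0.3, reduced costs: (13.5, 3.7)
  x^k = (0.0, 0.0), subgradient = b - a^T x = 6.0
  y^{k+1} = 0.3 + 0.05*6.0 = 0.6
Dual objective at y_2 = 0.6: reduced costs (12.0, 3.4), box minimizer x = (0.0, 0.0)
g(y_2) = b*y + (c1 - a1*y)*x1 + (c2 - a2*y)*x2 = 6*0.6 + 12.0*0.0 + 3.4*0.0 = 3.6 + 0.0 + 0.0 = 3.6


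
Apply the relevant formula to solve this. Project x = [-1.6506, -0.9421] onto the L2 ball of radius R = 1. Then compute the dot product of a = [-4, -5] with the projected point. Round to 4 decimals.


Step 1: Compute ||x|| (intermediates to 6 decimals).
||x|| = sqrt((-1.6506)^2 + (-0.9421)^2) = 1.900535
Step 2: Project.
Since ||x|| > R, scale = R/||x|| = 1/1.900535 = 0.526168, proj(x) = scale * x
proj(x) = [-0.868493, -0.495703]
Step 3: Dot product.
a^T * proj(x) = -4*(-0.868493) - 5*(-0.495703) = 5.9525


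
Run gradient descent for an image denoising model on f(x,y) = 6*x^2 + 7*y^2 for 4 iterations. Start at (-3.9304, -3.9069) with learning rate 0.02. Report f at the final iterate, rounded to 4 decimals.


Gradient descent on f(x,y) = 6*x^2 + 7*y^2.
Starting point: (-3.9304, -3.9069), alpha = 0.02
Step 1: grad_x = 2*6*-3.9304 = -47.1648, grad_y = 2*7*-3.9069 = -54.6966
  x_1 = -3.9304 - 0.02*-47.1648 = -2.9871
  y_1 = -3.9069 - 0.02*-54.6966 = -2.813
Step 2: grad_x = 2*6*-2.9871 = -35.8452, grad_y = 2*7*-2.813 = -39.3816
  x_2 = -2.9871 - 0.02*-35.8452 = -2.2702
  y_2 = -2.813 - 0.02*-39.3816 = -2.0253
Step 3: grad_x = 2*6*-2.2702 = -27.2424, grad_y = 2*7*-2.0253 = -28.3547
  x_3 = -2.2702 - 0.02*-27.2424 = -1.7254
  y_3 = -2.0253 - 0.02*-28.3547 = -1.4582
Step 4: grad_x = 2*6*-1.7254 = -20.7042, grad_y = 2*7*-1.4582 = -20.4154
  x_4 = -1.7254 - 0.02*-20.7042 = -1.3113
  y_4 = -1.4582 - 0.02*-20.4154 = -1.0499
f(-1.3113, -1.0499) = 6*(-1.3113)^2 + 7*(-1.0499)^2 = 18.0331


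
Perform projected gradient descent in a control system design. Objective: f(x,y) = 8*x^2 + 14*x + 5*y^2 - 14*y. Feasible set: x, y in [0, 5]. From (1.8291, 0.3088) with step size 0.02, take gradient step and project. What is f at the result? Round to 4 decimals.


Step 1: Compute gradient at (1.8291, 0.3088).
grad_x = 2*8*1.8291 + 14 = 43.2656
grad_y = 2*5*0.3088 - 14 = -10.912
Step 2: Gradient step.
x_raw = 1.8291 - 0.02*43.2656 = 0.9638
y_raw = 0.3088 - 0.02*-10.912 = 0.527
Step 3: Project onto [0, 5].
x_proj = clip(0.9638) = 0.9638
y_proj = clip(0.527) = 0.527
Step 4: Evaluate f.
f(0.9638, 0.527) = 14.9344


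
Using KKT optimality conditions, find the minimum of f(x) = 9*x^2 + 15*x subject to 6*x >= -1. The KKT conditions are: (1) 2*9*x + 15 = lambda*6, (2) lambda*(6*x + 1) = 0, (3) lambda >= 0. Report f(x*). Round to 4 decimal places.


Step 1: Try lambda = 0 (constraint inactive).
x_unc = -15/(2*9) = -0.8333
Check: 6*-0.8333 = -4.9998 < -1 -- violated!
Step 2: Constraint must be active: 6*x = -1
x* = -1/6 = -0.1667 (rounded; the exact value -1/6 is used below)
lambda = (2*9*(-1/6) + 15)/6 = 2.0
Step 3: Compute optimal value.
f(x*) = 9*(-1/6)^2 + 15*(-1/6) = -2.25


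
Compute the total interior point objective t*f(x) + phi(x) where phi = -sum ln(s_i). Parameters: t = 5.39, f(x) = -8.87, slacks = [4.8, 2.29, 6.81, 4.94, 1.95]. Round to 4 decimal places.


Step 1: Compute log-barrier.
ln values: [1.5686, 0.8286, 1.9184, 1.5974, 0.6678]
phi = -(1.5686 + 0.8286 + 1.9184 + 1.5974 + 0.6678) = -6.5808
Step 2: Compute augmented objective.
t*f(x) = 5.39*-8.87 = -47.8093
Total = -47.8093 - 6.5808 = -54.3901


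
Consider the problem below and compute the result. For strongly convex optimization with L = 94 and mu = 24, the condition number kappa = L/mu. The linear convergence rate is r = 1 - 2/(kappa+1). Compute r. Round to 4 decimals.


Step 1: Compute the condition number.
kappa = L/mu = 94/24 = 3.9167
Step 2: Compute the convergence rate.
r = 1 - 2/(kappa + 1) = 1 - 2*mu/(L + mu) = (L - mu)/(L + mu) = 70/118 = 0.5932


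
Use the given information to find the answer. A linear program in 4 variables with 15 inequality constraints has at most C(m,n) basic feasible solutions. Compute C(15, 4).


Each vertex corresponds to some choice of n active constraints out of m, so the number of vertices is at most C(m, n) = m! / (n!(m-n)!).
m = 15, n = 4
Numerator: 15 * 14 * 13 * 12
Denominator: 4! = 24
C(15, 4) = 1365


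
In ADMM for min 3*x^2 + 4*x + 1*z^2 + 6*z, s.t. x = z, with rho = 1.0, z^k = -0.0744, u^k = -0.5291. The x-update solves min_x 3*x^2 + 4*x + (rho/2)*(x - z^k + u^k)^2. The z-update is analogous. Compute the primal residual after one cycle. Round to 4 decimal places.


ADMM iteration with rho = 1.0, z^k = -0.0744, u^k = -0.5291
Step 1: x-update.
Minimize 3*x^2 + 4*x + (1.0/2)*(x + 0.0744 - 0.5291)^2
FOC: (2*3 + 1.0)*x = -4 + 1.0*(-0.0744 + 0.5291)
x^{k+1} = -0.5065
Step 2: z-update.
Minimize 1*z^2 + 6*z + (1.0/2)*(-0.5065 - z - 0.5291)^2
FOC: (2*1 + 1.0)*z = -6 + 1.0*(-0.5065 - 0.5291)
z^{k+1} = -2.3452
Step 3: u-update.
u^{k+1} = -0.5291 - 0.5065 + 2.3452 = 1.3096
Step 4: Primal residual = |-0.5065 + 2.3452| = 1.8387


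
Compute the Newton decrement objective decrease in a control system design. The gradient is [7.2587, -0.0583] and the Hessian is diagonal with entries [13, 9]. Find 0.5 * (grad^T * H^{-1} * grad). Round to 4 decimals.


Step 1: H is diagonal, so H^(-1) * g = [0.5584, -0.0065].
Step 2: g^T H^(-1) g = sum_i g_i^2 / H_ii
  = (7.2587)^2/13 + (-0.0583)^2/9
  = 4.053 + 0.0004 = 4.0534
Step 3: Objective decrease = 0.5 * g^T H^(-1) g = 2.0267


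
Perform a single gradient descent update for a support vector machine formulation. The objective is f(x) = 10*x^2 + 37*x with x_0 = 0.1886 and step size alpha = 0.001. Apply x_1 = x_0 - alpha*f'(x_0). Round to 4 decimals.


We compute the gradient at x_0 and apply the update.
f'(x) = 20*x + 37
f'(0.1886) = 20*0.1886 + 37 = 40.772
x_1 = 0.1886 - 0.001*40.772 = 0.1478


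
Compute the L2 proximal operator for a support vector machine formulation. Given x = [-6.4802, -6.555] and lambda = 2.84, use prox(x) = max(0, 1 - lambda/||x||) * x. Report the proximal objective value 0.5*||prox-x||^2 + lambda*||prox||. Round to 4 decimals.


Step 1: Compute ||x||.
||x|| = 9.2174
Step 2: Compute scaling factor.
scale = max(0, 1 - 2.84/9.2174) = 0.6919
Step 3: prox(x) = [-4.4836, -4.5353]
||prox(x)|| = 6.3774
Step 4: Proximal objective.
0.5*||prox-x||^2 = 4.0328
lambda*||prox|| = 18.1118
Total = 22.1447


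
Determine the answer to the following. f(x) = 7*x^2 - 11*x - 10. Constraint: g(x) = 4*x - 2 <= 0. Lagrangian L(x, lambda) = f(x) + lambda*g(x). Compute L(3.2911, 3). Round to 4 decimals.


Step 1: Evaluate f(x).
f(3.2911) = 7*3.2911^2 - 11*3.2911 - 10 = 29.6173
Step 2: Evaluate g(x).
g(3.2911) = 4*3.2911 - 2 = 11.1644
Step 3: Compute Lagrangian.
L = 29.6173 + 3*11.1644 = 63.1105


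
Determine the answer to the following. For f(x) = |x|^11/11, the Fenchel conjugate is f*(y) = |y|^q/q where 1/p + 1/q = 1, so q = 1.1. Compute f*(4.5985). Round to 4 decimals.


The conjugate exponent q satisfies 1/p + 1/q = 1.
p = 11, so q = 11/(11 - 1) = 1.1
|y|^q = 4.5985^1.1 = 5.3565
f*(4.5985) = 5.3565 / 1.1 = 4.8695


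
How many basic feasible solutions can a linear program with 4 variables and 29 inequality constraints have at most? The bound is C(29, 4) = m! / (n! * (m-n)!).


Each vertex corresponds to some choice of n active constraints out of m, so the number of vertices is at most C(m, n) = m! / (n!(m-n)!).
m = 29, n = 4
Numerator: 29 * 28 * 27 * 26
Denominator: 4! = 24
C(29, 4) = 23751


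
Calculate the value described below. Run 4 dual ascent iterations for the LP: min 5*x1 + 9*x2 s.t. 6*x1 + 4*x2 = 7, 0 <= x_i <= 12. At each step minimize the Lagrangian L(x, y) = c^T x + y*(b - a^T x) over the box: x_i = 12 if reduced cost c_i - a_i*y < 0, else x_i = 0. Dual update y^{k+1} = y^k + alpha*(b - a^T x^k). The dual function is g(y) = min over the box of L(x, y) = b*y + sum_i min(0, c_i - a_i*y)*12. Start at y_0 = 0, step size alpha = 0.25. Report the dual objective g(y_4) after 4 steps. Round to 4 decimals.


Dual ascent for LP: min 5*x1 + 9*x2, 6*x1 + 4*x2 = 7, 0 <= x_i <= 12
Step 1: y^k = 0.0, reduced costs: (5.0, 9.0)
  x^k = (0.0, 0.0), subgradient = b - a^T x = 7.0
  y^{k+1} = 0.0 + 0.25*7.0 = 1.75
Step 2: y^k = 1.75, reduced costs: (-5.5, 2.0)
  x^k = (12.0, 0.0), subgradient = b - a^T x = -65.0
  y^{k+1} = 1.75 + 0.25*-65.0 = -14.5
Step 3: y^k = -14.5, reduced costs: (92.0, 67.0)
  x^k = (0.0, 0.0), subgradient = b - a^T x = 7.0
  y^{k+1} = -14.5 + 0.25*7.0 = -12.75
Step 4: y^k = -12.75, reduced costs: (81.5, 60.0)
  x^k = (0.0, 0.0), subgradient = b - a^T x = 7.0
  y^{k+1} = -12.75 + 0.25*7.0 = -11.0
Dual objective at y_4 = -11.0: reduced costs (71.0, 53.0), box minimizer x = (0.0, 0.0)
g(y_4) = b*y + (c1 - a1*y)*x1 + (c2 - a2*y)*x2 = 7*(-11.0) + 71.0*0.0 + 53.0*0.0 = -77.0 + 0.0 + 0.0 = -77.0


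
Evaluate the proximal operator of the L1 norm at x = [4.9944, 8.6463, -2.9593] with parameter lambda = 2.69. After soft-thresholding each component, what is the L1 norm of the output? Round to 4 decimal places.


Soft-thresholding with lambda = 2.69:
prox(4.9944) = sign(4.9944)*max(|4.9944| - 2.69, 0) = 2.3044
prox(8.6463) = sign(8.6463)*max(|8.6463| - 2.69, 0) = 5.9563
prox(-2.9593) = sign(-2.9593)*max(|-2.9593| - 2.69, 0) = -0.2693
prox(x) = [2.3044, 5.9563, -0.2693]
||prox(x)||_1 = 2.3044 + 5.9563 + 0.2693 = 8.53


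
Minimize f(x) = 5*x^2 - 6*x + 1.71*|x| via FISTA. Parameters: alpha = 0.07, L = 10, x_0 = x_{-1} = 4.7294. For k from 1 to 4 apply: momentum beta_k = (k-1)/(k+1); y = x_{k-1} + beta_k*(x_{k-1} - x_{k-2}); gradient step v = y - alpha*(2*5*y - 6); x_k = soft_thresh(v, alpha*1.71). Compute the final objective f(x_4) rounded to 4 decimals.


FISTA on f(x) = 5*x^2 - 6*x + 1.71*|x|
L = 10, alpha = 0.07
Iteration 1: beta = 0.0, y = 4.7294 + 0.0*(4.7294 - 4.7294) = 4.7294
  grad(y) = 41.294, v = y - alpha*grad = 1.8388
  prox(v) = soft_thresh(1.8388, 0.1197) = 1.7191
Iteration 2: beta = 0.3333, y = 1.7191 + 0.3333*(1.7191 - 4.7294) = 0.7157
  grad(y) = 1.1569, v = y - alpha*grad = 0.6347
  prox(v) = soft_thresh(0.6347, 0.1197) = 0.515
Iteration 3: beta = 0.5, y = 0.515 + 0.5*(0.515 - 1.7191) = -0.087
  grad(y) = -6.8705, v = y - alpha*grad = 0.3939
  prox(v) = soft_thresh(0.3939, 0.1197) = 0.2742
Iteration 4: beta = 0.6, y = 0.2742 + 0.6*(0.2742 - 0.515) = 0.1297
  grad(y) = -4.7031, v = y - alpha*grad = 0.4589
  prox(v) = soft_thresh(0.4589, 0.1197) = 0.3392
f(x_4) = 5*0.3392^2 - 6*0.3392 + 1.71*|0.3392| = -0.8799


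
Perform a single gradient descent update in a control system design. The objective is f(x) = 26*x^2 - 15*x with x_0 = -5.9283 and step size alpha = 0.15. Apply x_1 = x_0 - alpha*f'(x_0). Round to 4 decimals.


We compute the gradient at x_0 and apply the update.
f'(x) = 52*x - 15
f'(-5.9283) = 52*-5.9283 - 15 = -323.2716
x_1 = -5.9283 - 0.15*-323.2716 = 42.5624


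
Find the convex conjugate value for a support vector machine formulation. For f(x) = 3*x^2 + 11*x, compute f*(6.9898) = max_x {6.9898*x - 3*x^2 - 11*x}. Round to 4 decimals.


f*(y) = sup_x {y*x - a*x^2 - b*x} = sup_x {(y-b)*x - a*x^2}
FOC: (y - b) - 2a*x = 0 => x* = (y - b)/(2a)
x* = (6.9898 - 11)/(2*3) = -0.6684
f*(6.9898) = (y-b)^2/(4a) = (6.9898 - 11)^2/(4*3)
= 16.0817/12 = 1.3401


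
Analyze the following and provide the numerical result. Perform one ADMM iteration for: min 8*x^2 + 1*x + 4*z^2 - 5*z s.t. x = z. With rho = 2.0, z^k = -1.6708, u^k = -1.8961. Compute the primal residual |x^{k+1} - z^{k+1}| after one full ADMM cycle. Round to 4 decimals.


ADMM iteration with rho = 2.0, z^k = -1.6708, u^k = -1.8961
Step 1: x-update.
Minimize 8*x^2 + 1*x + (2.0/2)*(x + 1.6708 - 1.8961)^2
FOC: (2*8 + 2.0)*x = -1 + 2.0*(-1.6708 + 1.8961)
x^{k+1} = -0.0305
Step 2: z-update.
Minimize 4*z^2 - 5*z + (2.0/2)*(-0.0305 - z - 1.8961)^2
FOC: (2*4 + 2.0)*z = 5 + 2.0*(-0.0305 - 1.8961)
z^{k+1} = 0.1147
Step 3: u-update.
u^{k+1} = -1.8961 - 0.0305 - 0.1147 = -2.0413
Step 4: Primal residual = |-0.0305 - 0.1147| = 0.1452


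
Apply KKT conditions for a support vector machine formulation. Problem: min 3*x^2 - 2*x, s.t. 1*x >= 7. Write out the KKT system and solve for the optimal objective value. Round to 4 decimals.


Step 1: Try lambda = 0 (constraint inactive).
x_unc = 2/(2*3) = 0.3333
Check: 1*0.3333 = 0.3333 < 7 -- violated!
Step 2: Constraint must be active: 1*x = 7
x* = 7/1 = 7.0
lambda = (2*3*7.0 - 2)/1 = 40.0
Step 3: Compute optimal value.
f(x*) = 3*7.0^2 - 2*7.0 = 133.0


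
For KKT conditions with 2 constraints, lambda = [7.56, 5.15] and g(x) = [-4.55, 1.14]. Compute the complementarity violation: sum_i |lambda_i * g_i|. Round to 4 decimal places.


KKT complementary slackness check:
lambda_1 * g_1 = 7.56 * -4.55 = -34.398
lambda_2 * g_2 = 5.15 * 1.14 = 5.871
Total violation = 34.398 + 5.871 = 40.269


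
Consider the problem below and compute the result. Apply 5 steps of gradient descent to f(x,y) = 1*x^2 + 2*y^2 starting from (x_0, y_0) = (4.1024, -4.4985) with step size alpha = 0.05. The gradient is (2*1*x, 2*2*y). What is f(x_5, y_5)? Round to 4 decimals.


Gradient descent on f(x,y) = 1*x^2 + 2*y^2.
Starting point: (4.1024, -4.4985), alpha = 0.05
Step 1: grad_x = 2*1*4.1024 = 8.2048, grad_y = 2*2*-4.4985 = -17.994
  x_1 = 4.1024 - 0.05*8.2048 = 3.6922
  y_1 = -4.4985 - 0.05*-17.994 = -3.5988
Step 2: grad_x = 2*1*3.6922 = 7.3843, grad_y = 2*2*-3.5988 = -14.3952
  x_2 = 3.6922 - 0.05*7.3843 = 3.3229
  y_2 = -3.5988 - 0.05*-14.3952 = -2.879
Step 3: grad_x = 2*1*3.3229 = 6.6459, grad_y = 2*2*-2.879 = -11.5162
  x_3 = 3.3229 - 0.05*6.6459 = 2.9906
  y_3 = -2.879 - 0.05*-11.5162 = -2.3032
Step 4: grad_x = 2*1*2.9906 = 5.9813, grad_y = 2*2*-2.3032 = -9.2129
  x_4 = 2.9906 - 0.05*5.9813 = 2.6916
  y_4 = -2.3032 - 0.05*-9.2129 = -1.8426
Step 5: grad_x = 2*1*2.6916 = 5.3832, grad_y = 2*2*-1.8426 = -7.3703
  x_5 = 2.6916 - 0.05*5.3832 = 2.4224
  y_5 = -1.8426 - 0.05*-7.3703 = -1.4741
f(2.4224, -1.4741) = 1*2.4224^2 + 2*(-1.4741)^2 = 10.2139


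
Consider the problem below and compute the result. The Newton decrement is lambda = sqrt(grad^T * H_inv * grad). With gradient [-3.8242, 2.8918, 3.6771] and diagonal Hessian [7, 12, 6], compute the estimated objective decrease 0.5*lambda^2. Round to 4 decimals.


Step 1: H is diagonal, so H^(-1) * g = [-0.5463, 0.241, 0.6129].
Step 2: g^T H^(-1) g = sum_i g_i^2 / H_ii
  = (-3.8242)^2/7 + (2.8918)^2/12 + (3.6771)^2/6
  = 2.0892 + 0.6969 + 2.2535 = 5.0396
Step 3: Objective decrease = 0.5 * g^T H^(-1) g = 2.5198


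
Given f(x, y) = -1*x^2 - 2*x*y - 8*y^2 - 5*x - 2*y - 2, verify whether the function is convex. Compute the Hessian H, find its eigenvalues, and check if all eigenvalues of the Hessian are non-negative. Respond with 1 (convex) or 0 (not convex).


The Hessian of f(x,y) = -1*x^2 - 2*x*y - 8*y^2 - 5*x - 2*y - 2 is:
H = [[-2, -2], [-2, -16]]
Trace = -2 - 16 = -18
Determinant = -2*-16 - (-2)^2 = 28
Discriminant = (-18)^2 - 4*28 = 212.0
Eigenvalues: lambda_1 = -16.2801, lambda_2 = -1.7199
The function is not convex.

0


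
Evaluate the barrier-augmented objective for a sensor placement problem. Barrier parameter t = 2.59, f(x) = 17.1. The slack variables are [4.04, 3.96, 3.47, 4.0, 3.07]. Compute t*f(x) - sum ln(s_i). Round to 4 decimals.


Step 1: Compute log-barrier.
ln values: [1.3962, 1.3762, 1.2442, 1.3863, 1.1217]
phi = -(1.3962 + 1.3762 + 1.2442 + 1.3863 + 1.1217) = -6.5246
Step 2: Compute augmented objective.
t*f(x) = 2.59*17.1 = 44.289
Total = 44.289 - 6.5246 = 37.7644


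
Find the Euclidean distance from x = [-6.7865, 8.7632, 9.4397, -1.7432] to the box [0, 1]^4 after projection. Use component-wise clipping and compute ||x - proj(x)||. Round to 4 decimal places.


Project each component onto [0, 1].
clip(-6.7865) = 0.0, clip(8.7632) = 1.0, clip(9.4397) = 1.0, clip(-1.7432) = 0.0
Projection = [0.0, 1.0, 1.0, 0.0]
Squared diffs: [46.0566, 60.2673, 71.2285, 3.0387]
Distance = sqrt(180.5911) = 13.4384


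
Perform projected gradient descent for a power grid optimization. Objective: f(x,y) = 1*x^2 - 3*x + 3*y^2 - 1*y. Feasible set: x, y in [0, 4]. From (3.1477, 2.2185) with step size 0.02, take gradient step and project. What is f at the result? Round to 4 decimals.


Step 1: Compute gradient at (3.1477, 2.2185).
grad_x = 2*1*3.1477 - 3 = 3.2954
grad_y = 2*3*2.2185 - 1 = 12.311
Step 2: Gradient step.
x_raw = 3.1477 - 0.02*3.2954 = 3.0818
y_raw = 2.2185 - 0.02*12.311 = 1.9723
Step 3: Project onto [0, 4].
x_proj = clip(3.0818) = 3.0818
y_proj = clip(1.9723) = 1.9723
Step 4: Evaluate f.
f(3.0818, 1.9723) = 9.9495


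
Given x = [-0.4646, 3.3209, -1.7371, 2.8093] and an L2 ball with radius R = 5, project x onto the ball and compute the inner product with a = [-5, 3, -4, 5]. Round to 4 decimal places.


Step 1: Compute ||x|| (intermediates to 6 decimals).
||x|| = sqrt((-0.4646)^2 + 3.3209^2 + (-1.7371)^2 + 2.8093^2) = 4.706794
Step 2: Project.
Since ||x|| <= R, proj = x (no scaling needed).
proj(x) = [-0.4646, 3.3209, -1.7371, 2.8093]
Step 3: Dot product.
a^T * proj(x) = -5*(-0.4646) + 3*3.3209 - 4*(-1.7371) + 5*2.8093 = 33.2806


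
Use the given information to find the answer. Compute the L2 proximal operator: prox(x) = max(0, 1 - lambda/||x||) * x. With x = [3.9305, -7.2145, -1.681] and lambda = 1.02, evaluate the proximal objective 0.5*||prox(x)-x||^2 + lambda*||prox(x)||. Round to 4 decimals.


Step 1: Compute ||x||.
||x|| = 8.3859
Step 2: Compute scaling factor.
scale = max(0, 1 - 1.02/8.3859) = 0.8784
Step 3: prox(x) = [3.4524, -6.337, -1.4765]
||prox(x)|| = 7.3659
Step 4: Proximal objective.
0.5*||prox-x||^2 = 0.5202
lambda*||prox|| = 7.5132
Total = 8.0334


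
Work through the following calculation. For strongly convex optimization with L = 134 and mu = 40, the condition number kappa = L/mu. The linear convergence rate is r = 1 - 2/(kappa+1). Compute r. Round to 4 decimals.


Step 1: Compute the condition number.
kappa = L/mu = 134/40 = 3.35
Step 2: Compute the convergence rate.
r = 1 - 2/(kappa + 1) = 1 - 2*mu/(L + mu) = (L - mu)/(L + mu) = 94/174 = 0.5402


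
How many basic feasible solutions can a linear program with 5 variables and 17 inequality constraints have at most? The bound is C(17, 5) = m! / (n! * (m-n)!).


Each vertex corresponds to some choice of n active constraints out of m, so the number of vertices is at most C(m, n) = m! / (n!(m-n)!).
m = 17, n = 5
Numerator: 17 * 16 * 15 * 14 * 13
Denominator: 5! = 120
C(17, 5) = 6188


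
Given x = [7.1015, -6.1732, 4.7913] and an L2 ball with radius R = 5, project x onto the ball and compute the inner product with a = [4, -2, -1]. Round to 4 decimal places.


Step 1: Compute ||x|| (intermediates to 6 decimals).
||x|| = sqrt(7.1015^2 + (-6.1732)^2 + 4.7913^2) = 10.559179
Step 2: Project.
Since ||x|| > R, scale = R/||x|| = 5/10.559179 = 0.473522, proj(x) = scale * x
proj(x) = [3.362716, -2.923146, 2.268786]
Step 3: Dot product.
a^T * proj(x) = 4*3.362716 - 2*(-2.923146) - 1*2.268786 = 17.0284


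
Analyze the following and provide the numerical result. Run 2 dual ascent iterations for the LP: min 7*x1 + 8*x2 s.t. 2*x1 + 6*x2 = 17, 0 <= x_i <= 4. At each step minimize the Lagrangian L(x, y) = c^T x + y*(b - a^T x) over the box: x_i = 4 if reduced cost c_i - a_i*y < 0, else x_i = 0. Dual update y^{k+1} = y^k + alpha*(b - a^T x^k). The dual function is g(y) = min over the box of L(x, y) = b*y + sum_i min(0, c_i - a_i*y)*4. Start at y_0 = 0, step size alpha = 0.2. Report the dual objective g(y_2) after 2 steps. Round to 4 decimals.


Dual ascent for LP: min 7*x1 + 8*x2, 2*x1 + 6*x2 = 17, 0 <= x_i <= 4
Step 1: y^k = 0.0, reduced costs: (7.0, 8.0)
  x^k = (0.0, 0.0), subgradient = b - a^T x = 17.0
  y^{k+1} = 0.0 + 0.2*17.0 = 3.4
Step 2: y^k = 3.4, reduced costs: (0.2, -12.4)
  x^k = (0.0, 4.0), subgradient = b - a^T x = -7.0
  y^{k+1} = 3.4 + 0.2*-7.0 = 2.0
Dual objective at y_2 = 2.0: reduced costs (3.0, -4.0), box minimizer x = (0.0, 4.0)
g(y_2) = b*y + (c1 - a1*y)*x1 + (c2 - a2*y)*x2 = 17*2.0 + 3.0*0.0 + (-4.0)*4.0 = 34.0 + 0.0 - 16.0 = 18.0


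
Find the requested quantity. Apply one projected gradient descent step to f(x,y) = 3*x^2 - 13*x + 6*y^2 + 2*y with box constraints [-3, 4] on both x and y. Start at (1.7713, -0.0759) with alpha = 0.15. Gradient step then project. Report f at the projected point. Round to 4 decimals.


Step 1: Compute gradient at (1.7713, -0.0759).
grad_x = 2*3*1.7713 - 13 = -2.3722
grad_y = 2*6*-0.0759 + 2 = 1.0892
Step 2: Gradient step.
x_raw = 1.7713 - 0.15*-2.3722 = 2.1271
y_raw = -0.0759 - 0.15*1.0892 = -0.2393
Step 3: Project onto [-3, 4].
x_proj = clip(2.1271) = 2.1271
y_proj = clip(-0.2393) = -0.2393
Step 4: Evaluate f.
f(2.1271, -0.2393) = -14.2137


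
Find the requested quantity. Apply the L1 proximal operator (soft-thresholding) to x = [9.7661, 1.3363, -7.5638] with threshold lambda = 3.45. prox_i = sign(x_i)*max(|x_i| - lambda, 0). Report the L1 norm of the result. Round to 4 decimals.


Soft-thresholding with lambda = 3.45:
prox(9.7661) = sign(9.7661)*max(|9.7661| - 3.45, 0) = 6.3161
prox(1.3363) = sign(1.3363)*max(|1.3363| - 3.45, 0) = 0.0
prox(-7.5638) = sign(-7.5638)*max(|-7.5638| - 3.45, 0) = -4.1138
prox(x) = [6.3161, 0.0, -4.1138]
||prox(x)||_1 = 6.3161 + 0.0 + 4.1138 = 10.4299


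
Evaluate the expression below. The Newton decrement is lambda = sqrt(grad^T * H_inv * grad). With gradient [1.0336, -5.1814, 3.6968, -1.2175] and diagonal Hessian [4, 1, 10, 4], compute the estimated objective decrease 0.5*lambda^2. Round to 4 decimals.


Step 1: H is diagonal, so H^(-1) * g = [0.2584, -5.1814, 0.3697, -0.3044].
Step 2: g^T H^(-1) g = sum_i g_i^2 / H_ii
  = (1.0336)^2/4 + (-5.1814)^2/1 + (3.6968)^2/10 + (-1.2175)^2/4
  = 0.2671 + 26.8469 + 1.3666 + 0.3706 = 28.8512
Step 3: Objective decrease = 0.5 * g^T H^(-1) g = 14.4256


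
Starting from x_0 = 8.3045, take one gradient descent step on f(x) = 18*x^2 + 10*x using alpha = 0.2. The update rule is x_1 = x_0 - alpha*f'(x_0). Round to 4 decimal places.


We compute the gradient at x_0 and apply the update.
f'(x) = 36*x + 10
f'(8.3045) = 36*8.3045 + 10 = 308.962
x_1 = 8.3045 - 0.2*308.962 = -53.4879


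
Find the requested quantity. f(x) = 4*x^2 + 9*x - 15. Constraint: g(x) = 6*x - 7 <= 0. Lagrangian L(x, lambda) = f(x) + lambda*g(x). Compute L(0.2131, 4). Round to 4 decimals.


Step 1: Evaluate f(x).
f(0.2131) = 4*0.2131^2 + 9*0.2131 - 15 = -12.9005
Step 2: Evaluate g(x).
g(0.2131) = 6*0.2131 - 7 = -5.7214
Step 3: Compute Lagrangian.
L = -12.9005 + 4*-5.7214 = -35.7861


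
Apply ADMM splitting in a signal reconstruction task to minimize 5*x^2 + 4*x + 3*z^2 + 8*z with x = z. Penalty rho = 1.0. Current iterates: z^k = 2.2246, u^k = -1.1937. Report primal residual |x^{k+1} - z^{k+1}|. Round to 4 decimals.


ADMM iteration with rho = 1.0, z^k = 2.2246, u^k = -1.1937
Step 1: x-update.
Minimize 5*x^2 + 4*x + (1.0/2)*(x - 2.2246 - 1.1937)^2
FOC: (2*5 + 1.0)*x = -4 + 1.0*(2.2246 + 1.1937)
x^{k+1} = -0.0529
Step 2: z-update.
Minimize 3*z^2 + 8*z + (1.0/2)*(-0.0529 - z - 1.1937)^2
FOC: (2*3 + 1.0)*z = -8 + 1.0*(-0.0529 - 1.1937)
z^{k+1} = -1.3209
Step 3: u-update.
u^{k+1} = -1.1937 - 0.0529 + 1.3209 = 0.0744
Step 4: Primal residual = |-0.0529 + 1.3209| = 1.2681


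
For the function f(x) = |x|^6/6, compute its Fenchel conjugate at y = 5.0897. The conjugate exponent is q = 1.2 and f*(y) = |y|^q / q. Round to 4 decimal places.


The conjugate exponent q satisfies 1/p + 1/q = 1.
p = 6, so q = 6/(6 - 1) = 1.2
|y|^q = 5.0897^1.2 = 7.0474
f*(5.0897) = 7.0474 / 1.2 = 5.8729


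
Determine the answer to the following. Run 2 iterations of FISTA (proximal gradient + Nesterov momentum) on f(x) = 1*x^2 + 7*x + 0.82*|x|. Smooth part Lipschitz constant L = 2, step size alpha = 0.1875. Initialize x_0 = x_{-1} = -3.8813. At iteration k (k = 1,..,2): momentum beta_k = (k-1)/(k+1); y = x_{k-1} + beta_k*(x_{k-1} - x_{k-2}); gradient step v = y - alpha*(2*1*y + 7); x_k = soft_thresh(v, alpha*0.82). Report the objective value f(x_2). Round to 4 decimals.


FISTA on f(x) = 1*x^2 + 7*x + 0.82*|x|
L = 2, alpha = 0.1875
Iteration 1: beta = 0.0, y = -3.8813 + 0.0*(-3.8813 + 3.8813) = -3.8813
  grad(y) = -0.7626, v = y - alpha*grad = -3.7383
  prox(v) = soft_thresh(-3.7383, 0.1538) = -3.5846
Iteration 2: beta = 0.3333, y = -3.5846 + 0.3333*(-3.5846 + 3.8813) = -3.4857
  grad(y) = 0.0287, v = y - alpha*grad = -3.491
  prox(v) = soft_thresh(-3.491, 0.1538) = -3.3373
f(x_2) = 1*(-3.3373)^2 + 7*(-3.3373) + 0.82*|-3.3373| = -9.487


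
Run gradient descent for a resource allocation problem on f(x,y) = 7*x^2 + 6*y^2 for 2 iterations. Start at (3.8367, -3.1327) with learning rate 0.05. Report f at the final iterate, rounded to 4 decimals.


Gradient descent on f(x,y) = 7*x^2 + 6*y^2.
Starting point: (3.8367, -3.1327), alpha = 0.05
Step 1: grad_x = 2*7*3.8367 = 53.7138, grad_y = 2*6*-3.1327 = -37.5924
  x_1 = 3.8367 - 0.05*53.7138 = 1.151
  y_1 = -3.1327 - 0.05*-37.5924 = -1.2531
Step 2: grad_x = 2*7*1.151 = 16.1141, grad_y = 2*6*-1.2531 = -15.037
  x_2 = 1.151 - 0.05*16.1141 = 0.3453
  y_2 = -1.2531 - 0.05*-15.037 = -0.5012
f(0.3453, -0.5012) = 7*0.3453^2 + 6*(-0.5012)^2 = 2.342


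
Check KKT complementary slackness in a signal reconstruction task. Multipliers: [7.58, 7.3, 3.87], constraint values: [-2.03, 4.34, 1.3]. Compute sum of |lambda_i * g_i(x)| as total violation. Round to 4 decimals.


KKT complementary slackness check:
lambda_1 * g_1 = 7.58 * -2.03 = -15.3874
lambda_2 * g_2 = 7.3 * 4.34 = 31.682
lambda_3 * g_3 = 3.87 * 1.3 = 5.031
Total violation = 15.3874 + 31.682 + 5.031 = 52.1004


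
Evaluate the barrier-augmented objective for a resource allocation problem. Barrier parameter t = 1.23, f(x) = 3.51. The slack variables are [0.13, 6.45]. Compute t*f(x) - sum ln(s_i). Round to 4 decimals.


Step 1: Compute log-barrier.
ln values: [-2.0402, 1.8641]
phi = -(-2.0402 + 1.8641) = 0.1761
Step 2: Compute augmented objective.
t*f(x) = 1.23*3.51 = 4.3173
Total = 4.3173 + 0.1761 = 4.4934


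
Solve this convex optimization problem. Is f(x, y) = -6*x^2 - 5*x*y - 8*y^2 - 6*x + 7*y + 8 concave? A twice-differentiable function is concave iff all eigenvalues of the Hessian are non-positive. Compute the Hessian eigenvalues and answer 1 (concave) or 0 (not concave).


The Hessian of f(x,y) = -6*x^2 - 5*x*y - 8*y^2 - 6*x + 7*y + 8 is:
H = [[-12, -5], [-5, -16]]
Trace = -12 - 16 = -28
Determinant = -12*-16 - (-5)^2 = 167
Discriminant = (-28)^2 - 4*167 = 116.0
Eigenvalues: lambda_1 = -19.3852, lambda_2 = -8.6148
The function is concave.

1


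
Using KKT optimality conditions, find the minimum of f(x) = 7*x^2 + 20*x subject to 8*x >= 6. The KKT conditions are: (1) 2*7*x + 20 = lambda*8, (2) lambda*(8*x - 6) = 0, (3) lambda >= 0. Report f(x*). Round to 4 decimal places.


Step 1: Try lambda = 0 (constraint inactive).
x_unc = -20/(2*7) = -1.4286
Check: 8*-1.4286 = -11.4288 < 6 -- violated!
Step 2: Constraint must be active: 8*x = 6
x* = 6/8 = 0.75
lambda = (2*7*0.75 + 20)/8 = 3.8125
Step 3: Compute optimal value.
f(x*) = 7*0.75^2 + 20*0.75 = 18.9375


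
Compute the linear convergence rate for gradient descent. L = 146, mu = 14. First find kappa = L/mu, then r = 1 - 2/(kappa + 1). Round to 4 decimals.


Step 1: Compute the condition number.
kappa = L/mu = 146/14 = 10.4286
Step 2: Compute the convergence rate.
r = 1 - 2/(kappa + 1) = 1 - 2*mu/(L + mu) = (L - mu)/(L + mu) = 132/160 = 0.825


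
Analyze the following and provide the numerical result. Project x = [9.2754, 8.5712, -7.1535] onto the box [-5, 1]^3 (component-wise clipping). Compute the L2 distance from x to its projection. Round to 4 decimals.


Project each component onto [-5, 1].
clip(9.2754) = 1.0, clip(8.5712) = 1.0, clip(-7.1535) = -5.0
Projection = [1.0, 1.0, -5.0]
Squared diffs: [68.4822, 57.3231, 4.6376]
Distance = sqrt(130.4429) = 11.4212


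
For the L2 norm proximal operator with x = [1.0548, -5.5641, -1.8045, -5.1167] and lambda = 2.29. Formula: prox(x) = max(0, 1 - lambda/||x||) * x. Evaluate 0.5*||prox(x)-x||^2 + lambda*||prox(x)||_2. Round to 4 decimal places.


Step 1: Compute ||x||.
||x|| = 7.8427
Step 2: Compute scaling factor.
scale = max(0, 1 - 2.29/7.8427) = 0.708
Step 3: prox(x) = [0.7468, -3.9394, -1.2776, -3.6227]
||prox(x)|| = 5.5527
Step 4: Proximal objective.
0.5*||prox-x||^2 = 2.6221
lambda*||prox|| = 12.7157
Total = 15.3378


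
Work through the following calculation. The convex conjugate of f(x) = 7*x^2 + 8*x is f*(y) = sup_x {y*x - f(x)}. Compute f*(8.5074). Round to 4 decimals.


f*(y) = sup_x {y*x - a*x^2 - b*x} = sup_x {(y-b)*x - a*x^2}
FOC: (y - b) - 2a*x = 0 => x* = (y - b)/(2a)
x* = (8.5074 - 8)/(2*7) = 0.0362
f*(8.5074) = (y-b)^2/(4a) = (8.5074 - 8)^2/(4*7)
= 0.2575/28 = 0.0092


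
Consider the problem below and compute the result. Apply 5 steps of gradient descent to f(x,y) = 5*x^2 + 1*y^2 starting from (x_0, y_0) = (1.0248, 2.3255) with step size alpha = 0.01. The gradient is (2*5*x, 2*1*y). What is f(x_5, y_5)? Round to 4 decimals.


Gradient descent on f(x,y) = 5*x^2 + 1*y^2.
Starting point: (1.0248, 2.3255), alpha = 0.01
Step 1: grad_x = 2*5*1.0248 = 10.248, grad_y = 2*1*2.3255 = 4.651
  x_1 = 1.0248 - 0.01*10.248 = 0.9223
  y_1 = 2.3255 - 0.01*4.651 = 2.279
Step 2: grad_x = 2*5*0.9223 = 9.2232, grad_y = 2*1*2.279 = 4.558
  x_2 = 0.9223 - 0.01*9.2232 = 0.8301
  y_2 = 2.279 - 0.01*4.558 = 2.2334
Step 3: grad_x = 2*5*0.8301 = 8.3009, grad_y = 2*1*2.2334 = 4.4668
  x_3 = 0.8301 - 0.01*8.3009 = 0.7471
  y_3 = 2.2334 - 0.01*4.4668 = 2.1887
Step 4: grad_x = 2*5*0.7471 = 7.4708, grad_y = 2*1*2.1887 = 4.3775
  x_4 = 0.7471 - 0.01*7.4708 = 0.6724
  y_4 = 2.1887 - 0.01*4.3775 = 2.145
Step 5: grad_x = 2*5*0.6724 = 6.7237, grad_y = 2*1*2.145 = 4.2899
  x_5 = 0.6724 - 0.01*6.7237 = 0.6051
  y_5 = 2.145 - 0.01*4.2899 = 2.1021
f(0.6051, 2.1021) = 5*0.6051^2 + 1*2.1021^2 = 6.2496


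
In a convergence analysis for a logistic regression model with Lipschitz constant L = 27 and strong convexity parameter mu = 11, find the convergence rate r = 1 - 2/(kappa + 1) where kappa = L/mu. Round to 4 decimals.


Step 1: Compute the condition number.
kappa = L/mu = 27/11 = 2.4545
Step 2: Compute the convergence rate.
r = 1 - 2/(kappa + 1) = 1 - 2*mu/(L + mu) = (L - mu)/(L + mu) = 16/38 = 0.4211


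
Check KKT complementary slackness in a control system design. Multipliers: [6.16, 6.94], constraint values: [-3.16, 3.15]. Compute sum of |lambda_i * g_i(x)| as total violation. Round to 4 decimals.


KKT complementary slackness check:
lambda_1 * g_1 = 6.16 * -3.16 = -19.4656
lambda_2 * g_2 = 6.94 * 3.15 = 21.861
Total violation = 19.4656 + 21.861 = 41.3266


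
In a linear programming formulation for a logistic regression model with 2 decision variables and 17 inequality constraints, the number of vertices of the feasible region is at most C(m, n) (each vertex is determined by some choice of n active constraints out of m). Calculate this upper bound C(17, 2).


Each vertex corresponds to some choice of n active constraints out of m, so the number of vertices is at most C(m, n) = m! / (n!(m-n)!).
m = 17, n = 2
Numerator: 17 * 16
Denominator: 2! = 2
C(17, 2) = 136


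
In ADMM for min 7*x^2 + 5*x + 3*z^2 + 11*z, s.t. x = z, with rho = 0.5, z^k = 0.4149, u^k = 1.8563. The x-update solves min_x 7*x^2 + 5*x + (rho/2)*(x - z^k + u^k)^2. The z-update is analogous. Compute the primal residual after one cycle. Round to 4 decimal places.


ADMM iteration with rho = 0.5, z^k = 0.4149, u^k = 1.8563
Step 1: x-update.
Minimize 7*x^2 + 5*x + (0.5/2)*(x - 0.4149 + 1.8563)^2
FOC: (2*7 + 0.5)*x = -5 + 0.5*(0.4149 - 1.8563)
x^{k+1} = -0.3945
Step 2: z-update.
Minimize 3*z^2 + 11*z + (0.5/2)*(-0.3945 - z + 1.8563)^2
FOC: (2*3 + 0.5)*z = -11 + 0.5*(-0.3945 + 1.8563)
z^{k+1} = -1.5799
Step 3: u-update.
u^{k+1} = 1.8563 - 0.3945 + 1.5799 = 3.0416
Step 4: Primal residual = |-0.3945 + 1.5799| = 1.1853


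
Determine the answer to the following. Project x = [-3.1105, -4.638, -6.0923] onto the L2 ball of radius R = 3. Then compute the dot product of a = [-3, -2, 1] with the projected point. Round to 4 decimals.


Step 1: Compute ||x|| (intermediates to 6 decimals).
||x|| = sqrt((-3.1105)^2 + (-4.638)^2 + (-6.0923)^2) = 8.264525
Step 2: Project.
Since ||x|| > R, scale = R/||x|| = 3/8.264525 = 0.362997, proj(x) = scale * x
proj(x) = [-1.129102, -1.68358, -2.211487]
Step 3: Dot product.
a^T * proj(x) = -3*(-1.129102) - 2*(-1.68358) + 1*(-2.211487) = 4.543


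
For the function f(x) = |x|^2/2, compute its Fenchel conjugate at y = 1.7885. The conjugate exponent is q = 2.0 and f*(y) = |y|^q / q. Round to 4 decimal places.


The conjugate exponent q satisfies 1/p + 1/q = 1.
p = 2, so q = 2/(2 - 1) = 2.0
|y|^q = 1.7885^2.0 = 3.1987
f*(1.7885) = 3.1987 / 2.0 = 1.5994


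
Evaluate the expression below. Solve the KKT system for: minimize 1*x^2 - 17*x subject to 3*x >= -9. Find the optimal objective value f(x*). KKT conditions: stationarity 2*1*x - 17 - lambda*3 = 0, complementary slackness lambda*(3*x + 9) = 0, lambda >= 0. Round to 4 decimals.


Step 1: Try lambda = 0 (constraint inactive).
Stationarity: 2*1*x - 17 = 0
x* = 17/(2*1) = 8.5
Check constraint: 3*8.5 = 25.5 >= -9 -- satisfied.
Step 2: Compute optimal value.
f(x*) = 1*8.5^2 - 17*8.5 = -72.25


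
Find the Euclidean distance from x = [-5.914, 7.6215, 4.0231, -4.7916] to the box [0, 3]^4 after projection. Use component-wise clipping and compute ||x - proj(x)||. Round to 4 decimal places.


Project each component onto [0, 3].
clip(-5.914) = 0.0, clip(7.6215) = 3.0, clip(4.0231) = 3.0, clip(-4.7916) = 0.0
Projection = [0.0, 3.0, 3.0, 0.0]
Squared diffs: [34.9754, 21.3583, 1.0467, 22.9594]
Distance = sqrt(80.3398) = 8.9632


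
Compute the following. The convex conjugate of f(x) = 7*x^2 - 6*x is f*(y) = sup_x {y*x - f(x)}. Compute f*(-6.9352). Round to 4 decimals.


f*(y) = sup_x {y*x - a*x^2 - b*x} = sup_x {(y-b)*x - a*x^2}
FOC: (y - b) - 2a*x = 0 => x* = (y - b)/(2a)
x* = (-6.9352 + 6)/(2*7) = -0.0668
f*(-6.9352) = (y-b)^2/(4a) = (-6.9352 + 6)^2/(4*7)
= 0.8746/28 = 0.0312


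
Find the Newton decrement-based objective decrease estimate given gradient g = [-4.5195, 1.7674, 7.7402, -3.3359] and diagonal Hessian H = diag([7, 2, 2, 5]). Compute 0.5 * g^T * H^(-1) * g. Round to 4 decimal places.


Step 1: H is diagonal, so H^(-1) * g = [-0.6456, 0.8837, 3.8701, -0.6672].
Step 2: g^T H^(-1) g = sum_i g_i^2 / H_ii
  = (-4.5195)^2/7 + (1.7674)^2/2 + (7.7402)^2/2 + (-3.3359)^2/5
  = 2.918 + 1.5619 + 29.9553 + 2.2256 = 36.6608
Step 3: Objective decrease = 0.5 * g^T H^(-1) g = 18.3304


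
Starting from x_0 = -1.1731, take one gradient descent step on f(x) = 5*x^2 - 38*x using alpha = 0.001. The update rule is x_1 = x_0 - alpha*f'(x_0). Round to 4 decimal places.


We compute the gradient at x_0 and apply the update.
f'(x) = 10*x - 38
f'(-1.1731) = 10*-1.1731 - 38 = -49.731
x_1 = -1.1731 - 0.001*-49.731 = -1.1234


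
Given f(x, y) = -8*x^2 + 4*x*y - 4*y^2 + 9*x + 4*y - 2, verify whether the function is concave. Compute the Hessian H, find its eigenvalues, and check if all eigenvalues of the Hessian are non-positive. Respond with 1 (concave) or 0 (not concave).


The Hessian of f(x,y) = -8*x^2 + 4*x*y - 4*y^2 + 9*x + 4*y - 2 is:
H = [[-16, 4], [4, -8]]
Trace = -16 - 8 = -24
Determinant = -16*-8 - (4)^2 = 112
Discriminant = (-24)^2 - 4*112 = 128.0
Eigenvalues: lambda_1 = -17.6569, lambda_2 = -6.3431
The function is concave.

1


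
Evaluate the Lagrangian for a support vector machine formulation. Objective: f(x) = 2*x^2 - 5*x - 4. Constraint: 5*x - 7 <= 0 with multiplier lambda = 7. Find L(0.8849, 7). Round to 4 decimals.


Step 1: Evaluate f(x).
f(0.8849) = 2*0.8849^2 - 5*0.8849 - 4 = -6.8584
Step 2: Evaluate g(x).
g(0.8849) = 5*0.8849 - 7 = -2.5755
Step 3: Compute Lagrangian.
L = -6.8584 + 7*-2.5755 = -24.8869


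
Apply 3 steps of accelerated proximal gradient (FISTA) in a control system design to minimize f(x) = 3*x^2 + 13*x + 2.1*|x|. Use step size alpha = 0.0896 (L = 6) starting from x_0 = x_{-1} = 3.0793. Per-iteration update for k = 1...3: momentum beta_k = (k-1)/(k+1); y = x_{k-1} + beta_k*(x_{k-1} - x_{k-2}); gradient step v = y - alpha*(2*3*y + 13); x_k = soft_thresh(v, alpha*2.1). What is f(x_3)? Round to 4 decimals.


FISTA on f(x) = 3*x^2 + 13*x + 2.1*|x|
L = 6, alpha = 0.0896
Iteration 1: beta = 0.0, y = 3.0793 + 0.0*(3.0793 - 3.0793) = 3.0793
  grad(y) = 31.4758, v = y - alpha*grad = 0.2591
  prox(v) = soft_thresh(0.2591, 0.1882) = 0.0709
Iteration 2: beta = 0.3333, y = 0.0709 + 0.3333*(0.0709 - 3.0793) = -0.9319
  grad(y) = 7.4087, v = y - alpha*grad = -1.5957
  prox(v) = soft_thresh(-1.5957, 0.1882) = -1.4075
Iteration 3: beta = 0.5, y = -1.4075 + 0.5*(-1.4075 - 0.0709) = -2.1468
  grad(y) = 0.1194, v = y - alpha*grad = -2.1575
  prox(v) = soft_thresh(-2.1575, 0.1882) = -1.9693
f(x_3) = 3*(-1.9693)^2 + 13*(-1.9693) + 2.1*|-1.9693| = -9.8309
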